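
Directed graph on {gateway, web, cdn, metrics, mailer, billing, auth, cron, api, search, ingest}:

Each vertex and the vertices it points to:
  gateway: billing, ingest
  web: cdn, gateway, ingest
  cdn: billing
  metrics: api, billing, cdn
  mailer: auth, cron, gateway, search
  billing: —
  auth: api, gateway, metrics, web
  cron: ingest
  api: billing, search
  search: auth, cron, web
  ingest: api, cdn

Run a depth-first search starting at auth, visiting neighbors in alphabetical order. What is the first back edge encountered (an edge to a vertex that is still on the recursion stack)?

search→auth

DFS from auth (visiting neighbors in alphabetical order); mark gray on enter, black on exit:
auth gray
  api gray
    billing gray
    billing black
    search gray
      search→auth: auth is gray → back edge
First back edge: search → auth.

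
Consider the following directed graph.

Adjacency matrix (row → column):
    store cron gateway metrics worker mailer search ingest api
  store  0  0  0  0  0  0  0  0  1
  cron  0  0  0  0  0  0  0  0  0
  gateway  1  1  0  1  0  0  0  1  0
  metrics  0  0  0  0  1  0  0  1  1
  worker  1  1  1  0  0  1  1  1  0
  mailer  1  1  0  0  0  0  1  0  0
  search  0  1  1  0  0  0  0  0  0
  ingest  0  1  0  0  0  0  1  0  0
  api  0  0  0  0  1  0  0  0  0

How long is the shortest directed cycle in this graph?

3

For each vertex v, BFS finds the shortest path from v back to v.
The shortest such closed walk is metrics → worker → gateway → metrics, length 3.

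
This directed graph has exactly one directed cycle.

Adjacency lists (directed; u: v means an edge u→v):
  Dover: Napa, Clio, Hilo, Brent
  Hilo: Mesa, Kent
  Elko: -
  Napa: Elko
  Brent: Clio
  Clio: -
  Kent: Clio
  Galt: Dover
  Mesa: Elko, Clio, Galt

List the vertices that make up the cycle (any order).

DFS with gray/black marking from Dover:
Dover gray
  Napa gray
    Elko gray
    Elko black
  Napa black
  Clio gray
  Clio black
  Hilo gray
    Mesa gray
      Mesa→Elko: Elko black — skip
      Mesa→Clio: Clio black — skip
      Galt gray
        Galt→Dover: Dover is gray → back edge
Back edge closes the cycle Dover → Hilo → Mesa → Galt → Dover; its vertices are {Galt, Hilo, Mesa, Dover}.

Galt, Hilo, Mesa, Dover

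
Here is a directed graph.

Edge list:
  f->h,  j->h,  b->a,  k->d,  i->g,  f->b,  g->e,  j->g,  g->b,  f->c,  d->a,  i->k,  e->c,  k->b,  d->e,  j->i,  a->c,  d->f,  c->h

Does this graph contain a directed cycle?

No

DFS with white/gray/black marking, starting from d:
d gray
  f gray
    b gray
      a gray
        c gray
          h gray
          h black
        c black
      a black
    b black
    f→h: h black — skip
    f→c: c black — skip
  f black
  d→a: a black — skip
  e gray
    e→c: c black — skip
  e black
d black
i gray
  g gray
    g→b: b black — skip
    g→e: e black — skip
  g black
  k gray
    k→d: d black — skip
    k→b: b black — skip
  k black
i black
j gray
  j→g: g black — skip
  j→i: i black — skip
  j→h: h black — skip
j black
Every edge goes to a white or black vertex — no back edge, so the graph is acyclic.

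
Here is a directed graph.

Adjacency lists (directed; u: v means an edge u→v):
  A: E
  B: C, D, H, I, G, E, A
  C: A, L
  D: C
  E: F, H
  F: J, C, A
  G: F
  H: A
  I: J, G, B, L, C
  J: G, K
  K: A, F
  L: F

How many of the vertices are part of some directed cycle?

A vertex is on a directed cycle iff it belongs to a strongly connected component of size ≥ 2 (or has a self-loop).
The vertices on cycles are {A, B, C, E, F, G, H, I, J, K, L} — 11 in total.

11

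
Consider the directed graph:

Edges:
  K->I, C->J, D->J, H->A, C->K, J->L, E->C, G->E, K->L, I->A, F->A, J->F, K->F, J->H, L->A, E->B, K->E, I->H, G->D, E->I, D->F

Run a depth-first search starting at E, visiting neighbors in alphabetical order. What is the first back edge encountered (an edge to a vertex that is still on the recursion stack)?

DFS from E (visiting neighbors in alphabetical order); mark gray on enter, black on exit:
E gray
  B gray
  B black
  C gray
    J gray
      F gray
        A gray
        A black
      F black
      H gray
        H→A: A black — skip
      H black
      L gray
        L→A: A black — skip
      L black
    J black
    K gray
      K→E: E is gray → back edge
First back edge: K → E.

K→E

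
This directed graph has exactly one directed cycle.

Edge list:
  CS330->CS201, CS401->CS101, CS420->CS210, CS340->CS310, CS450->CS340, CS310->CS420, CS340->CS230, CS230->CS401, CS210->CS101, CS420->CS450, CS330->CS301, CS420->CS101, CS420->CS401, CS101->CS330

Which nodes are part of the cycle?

DFS with gray/black marking from CS340:
CS340 gray
  CS230 gray
    CS401 gray
      CS101 gray
        CS330 gray
          CS201 gray
          CS201 black
          CS301 gray
          CS301 black
        CS330 black
      CS101 black
    CS401 black
  CS230 black
  CS310 gray
    CS420 gray
      CS420→CS401: CS401 black — skip
      CS420→CS101: CS101 black — skip
      CS210 gray
        CS210→CS101: CS101 black — skip
      CS210 black
      CS450 gray
        CS450→CS340: CS340 is gray → back edge
Back edge closes the cycle CS340 → CS310 → CS420 → CS450 → CS340; its vertices are {CS310, CS340, CS420, CS450}.

CS310, CS340, CS420, CS450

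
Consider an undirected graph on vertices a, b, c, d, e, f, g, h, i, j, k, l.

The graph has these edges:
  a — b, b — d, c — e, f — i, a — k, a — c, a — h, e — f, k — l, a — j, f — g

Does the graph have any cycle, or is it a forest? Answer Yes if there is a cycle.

DFS, tracking each vertex's parent; an edge to a visited non-parent vertex closes a cycle.
Start from a:
visit a (parent –)
  visit j (parent a)
    j–a: parent, skip
  visit b (parent a)
    visit d (parent b)
      d–b: parent, skip
    b–a: parent, skip
  visit k (parent a)
    k–a: parent, skip
    visit l (parent k)
      l–k: parent, skip
  visit h (parent a)
    h–a: parent, skip
  visit c (parent a)
    c–a: parent, skip
    visit e (parent c)
      visit f (parent e)
        visit g (parent f)
          g–f: parent, skip
        visit i (parent f)
          i–f: parent, skip
        f–e: parent, skip
      e–c: parent, skip
No non-parent visited neighbor found — the graph is a forest.

No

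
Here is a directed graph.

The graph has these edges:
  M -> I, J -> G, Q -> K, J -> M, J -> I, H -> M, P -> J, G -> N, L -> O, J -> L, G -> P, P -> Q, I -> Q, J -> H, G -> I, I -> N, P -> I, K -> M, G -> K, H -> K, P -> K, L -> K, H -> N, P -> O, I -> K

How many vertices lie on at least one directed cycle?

7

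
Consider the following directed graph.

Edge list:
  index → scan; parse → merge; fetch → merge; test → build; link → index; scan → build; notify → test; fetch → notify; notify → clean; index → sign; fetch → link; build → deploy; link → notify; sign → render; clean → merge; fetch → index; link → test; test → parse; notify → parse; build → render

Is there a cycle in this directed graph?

DFS with white/gray/black marking, starting from merge:
merge gray
merge black
test gray
  build gray
    deploy gray
    deploy black
    render gray
    render black
  build black
  parse gray
    parse→merge: merge black — skip
  parse black
test black
notify gray
  clean gray
    clean→merge: merge black — skip
  clean black
  notify→parse: parse black — skip
  notify→test: test black — skip
notify black
link gray
  link→notify: notify black — skip
  index gray
    sign gray
      sign→render: render black — skip
    sign black
    scan gray
      scan→build: build black — skip
    scan black
  index black
  link→test: test black — skip
link black
fetch gray
  fetch→notify: notify black — skip
  fetch→index: index black — skip
  fetch→link: link black — skip
  fetch→merge: merge black — skip
fetch black
Every edge goes to a white or black vertex — no back edge, so the graph is acyclic.

No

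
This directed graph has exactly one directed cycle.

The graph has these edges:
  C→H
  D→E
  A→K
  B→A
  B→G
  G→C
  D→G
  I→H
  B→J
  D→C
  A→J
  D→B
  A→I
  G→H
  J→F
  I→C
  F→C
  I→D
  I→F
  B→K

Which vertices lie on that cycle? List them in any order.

A, B, D, I

DFS with gray/black marking from B:
B gray
  K gray
  K black
  J gray
    F gray
      C gray
        H gray
        H black
      C black
    F black
  J black
  G gray
    G→H: H black — skip
    G→C: C black — skip
  G black
  A gray
    A→J: J black — skip
    I gray
      I→C: C black — skip
      I→H: H black — skip
      D gray
        D→C: C black — skip
        D→G: G black — skip
        D→B: B is gray → back edge
Back edge closes the cycle B → A → I → D → B; its vertices are {A, B, D, I}.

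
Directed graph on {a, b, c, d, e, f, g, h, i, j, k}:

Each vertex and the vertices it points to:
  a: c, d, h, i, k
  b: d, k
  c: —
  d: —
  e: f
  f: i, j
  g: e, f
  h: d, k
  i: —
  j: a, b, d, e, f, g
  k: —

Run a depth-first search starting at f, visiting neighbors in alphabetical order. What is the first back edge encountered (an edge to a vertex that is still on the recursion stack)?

e->f

DFS from f (visiting neighbors in alphabetical order); mark gray on enter, black on exit:
f gray
  i gray
  i black
  j gray
    a gray
      c gray
      c black
      d gray
      d black
      h gray
        h→d: d black — skip
        k gray
        k black
      h black
      a→i: i black — skip
      a→k: k black — skip
    a black
    b gray
      b→d: d black — skip
      b→k: k black — skip
    b black
    j→d: d black — skip
    e gray
      e→f: f is gray → back edge
First back edge: e → f.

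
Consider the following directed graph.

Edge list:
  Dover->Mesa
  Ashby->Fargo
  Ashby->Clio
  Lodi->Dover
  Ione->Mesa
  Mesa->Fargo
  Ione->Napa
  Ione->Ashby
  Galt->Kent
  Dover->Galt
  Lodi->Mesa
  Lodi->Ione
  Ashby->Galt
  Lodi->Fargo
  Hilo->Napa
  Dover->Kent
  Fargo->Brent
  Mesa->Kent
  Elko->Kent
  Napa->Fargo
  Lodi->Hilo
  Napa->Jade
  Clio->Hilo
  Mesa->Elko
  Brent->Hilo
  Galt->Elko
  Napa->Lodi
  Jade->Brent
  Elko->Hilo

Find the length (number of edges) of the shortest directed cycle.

3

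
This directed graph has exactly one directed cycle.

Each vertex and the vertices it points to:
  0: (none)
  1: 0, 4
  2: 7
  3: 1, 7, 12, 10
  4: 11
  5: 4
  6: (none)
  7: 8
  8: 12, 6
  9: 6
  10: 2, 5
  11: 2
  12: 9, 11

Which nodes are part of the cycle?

DFS with gray/black marking from 7:
7 gray
  8 gray
    12 gray
      9 gray
        6 gray
        6 black
      9 black
      11 gray
        2 gray
          2→7: 7 is gray → back edge
Back edge closes the cycle 7 → 8 → 12 → 11 → 2 → 7; its vertices are {2, 7, 8, 11, 12}.

2, 7, 8, 11, 12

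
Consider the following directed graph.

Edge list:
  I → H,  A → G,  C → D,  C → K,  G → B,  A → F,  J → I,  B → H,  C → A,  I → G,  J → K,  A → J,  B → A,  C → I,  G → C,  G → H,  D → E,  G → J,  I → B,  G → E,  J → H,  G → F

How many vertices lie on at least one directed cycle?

A vertex is on a directed cycle iff it belongs to a strongly connected component of size ≥ 2 (or has a self-loop).
The vertices on cycles are {A, B, C, G, I, J} — 6 in total.

6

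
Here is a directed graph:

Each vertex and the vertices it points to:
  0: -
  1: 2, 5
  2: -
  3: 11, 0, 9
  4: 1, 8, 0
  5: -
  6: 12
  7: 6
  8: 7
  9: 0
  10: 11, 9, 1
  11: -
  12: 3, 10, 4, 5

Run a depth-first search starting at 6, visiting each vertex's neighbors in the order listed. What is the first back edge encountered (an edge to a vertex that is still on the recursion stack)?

7->6

DFS from 6 (visiting each vertex's neighbors in the order listed); mark gray on enter, black on exit:
6 gray
  12 gray
    3 gray
      11 gray
      11 black
      0 gray
      0 black
      9 gray
        9→0: 0 black — skip
      9 black
    3 black
    10 gray
      10→11: 11 black — skip
      10→9: 9 black — skip
      1 gray
        2 gray
        2 black
        5 gray
        5 black
      1 black
    10 black
    4 gray
      4→1: 1 black — skip
      8 gray
        7 gray
          7→6: 6 is gray → back edge
First back edge: 7 → 6.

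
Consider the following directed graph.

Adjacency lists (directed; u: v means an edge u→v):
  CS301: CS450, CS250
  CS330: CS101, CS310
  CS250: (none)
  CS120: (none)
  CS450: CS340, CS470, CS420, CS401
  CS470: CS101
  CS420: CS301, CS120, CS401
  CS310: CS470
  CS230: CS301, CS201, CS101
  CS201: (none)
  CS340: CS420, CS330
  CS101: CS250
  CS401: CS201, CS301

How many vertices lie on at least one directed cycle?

A vertex is on a directed cycle iff it belongs to a strongly connected component of size ≥ 2 (or has a self-loop).
The vertices on cycles are {CS301, CS340, CS401, CS420, CS450} — 5 in total.

5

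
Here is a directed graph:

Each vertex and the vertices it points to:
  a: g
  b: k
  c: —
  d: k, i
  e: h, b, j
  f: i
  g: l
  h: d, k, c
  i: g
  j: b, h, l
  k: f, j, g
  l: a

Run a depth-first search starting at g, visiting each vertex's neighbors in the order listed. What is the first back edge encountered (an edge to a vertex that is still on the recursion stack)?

DFS from g (visiting each vertex's neighbors in the order listed); mark gray on enter, black on exit:
g gray
  l gray
    a gray
      a→g: g is gray → back edge
First back edge: a → g.

a->g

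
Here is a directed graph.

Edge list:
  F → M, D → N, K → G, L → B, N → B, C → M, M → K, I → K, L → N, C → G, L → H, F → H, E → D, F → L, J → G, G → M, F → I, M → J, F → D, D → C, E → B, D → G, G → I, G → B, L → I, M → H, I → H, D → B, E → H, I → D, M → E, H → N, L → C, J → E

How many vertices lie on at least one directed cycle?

8

A vertex is on a directed cycle iff it belongs to a strongly connected component of size ≥ 2 (or has a self-loop).
The vertices on cycles are {C, D, E, G, I, J, K, M} — 8 in total.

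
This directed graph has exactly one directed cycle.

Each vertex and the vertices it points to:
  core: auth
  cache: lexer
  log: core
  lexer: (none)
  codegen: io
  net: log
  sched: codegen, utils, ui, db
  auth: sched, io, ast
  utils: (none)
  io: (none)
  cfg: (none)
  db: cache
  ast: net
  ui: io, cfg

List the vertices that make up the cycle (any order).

ast, log, net, auth, core

DFS with gray/black marking from auth:
auth gray
  sched gray
    codegen gray
      io gray
      io black
    codegen black
    utils gray
    utils black
    ui gray
      ui→io: io black — skip
      cfg gray
      cfg black
    ui black
    db gray
      cache gray
        lexer gray
        lexer black
      cache black
    db black
  sched black
  auth→io: io black — skip
  ast gray
    net gray
      log gray
        core gray
          core→auth: auth is gray → back edge
Back edge closes the cycle auth → ast → net → log → core → auth; its vertices are {ast, log, net, auth, core}.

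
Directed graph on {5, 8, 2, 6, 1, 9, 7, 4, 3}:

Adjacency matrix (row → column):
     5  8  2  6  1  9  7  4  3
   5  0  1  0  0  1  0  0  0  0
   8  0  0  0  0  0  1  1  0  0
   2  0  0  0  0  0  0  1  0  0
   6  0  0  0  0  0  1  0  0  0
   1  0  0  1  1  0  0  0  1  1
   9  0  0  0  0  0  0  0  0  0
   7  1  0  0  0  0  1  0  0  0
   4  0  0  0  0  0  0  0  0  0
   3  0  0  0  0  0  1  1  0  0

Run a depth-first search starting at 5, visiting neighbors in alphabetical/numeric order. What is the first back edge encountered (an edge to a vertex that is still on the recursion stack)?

DFS from 5 (visiting neighbors in alphabetical/numeric order); mark gray on enter, black on exit:
5 gray
  1 gray
    2 gray
      7 gray
        7→5: 5 is gray → back edge
First back edge: 7 → 5.

7->5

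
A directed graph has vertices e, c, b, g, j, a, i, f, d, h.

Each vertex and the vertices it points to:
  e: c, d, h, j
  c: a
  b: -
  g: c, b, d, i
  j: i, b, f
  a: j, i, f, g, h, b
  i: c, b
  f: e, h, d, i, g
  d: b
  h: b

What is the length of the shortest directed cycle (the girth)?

3

For each vertex v, BFS finds the shortest path from v back to v.
The shortest such closed walk is a → i → c → a, length 3.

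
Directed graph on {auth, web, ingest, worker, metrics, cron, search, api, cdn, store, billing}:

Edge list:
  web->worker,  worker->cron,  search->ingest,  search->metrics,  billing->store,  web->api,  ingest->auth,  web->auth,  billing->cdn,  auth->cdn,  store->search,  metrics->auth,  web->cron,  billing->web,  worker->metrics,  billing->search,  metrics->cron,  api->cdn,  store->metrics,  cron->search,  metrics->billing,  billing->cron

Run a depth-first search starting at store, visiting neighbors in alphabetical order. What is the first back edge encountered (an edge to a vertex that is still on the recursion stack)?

DFS from store (visiting neighbors in alphabetical order); mark gray on enter, black on exit:
store gray
  metrics gray
    auth gray
      cdn gray
      cdn black
    auth black
    billing gray
      billing→cdn: cdn black — skip
      cron gray
        search gray
          ingest gray
            ingest→auth: auth black — skip
          ingest black
          search→metrics: metrics is gray → back edge
First back edge: search → metrics.

search→metrics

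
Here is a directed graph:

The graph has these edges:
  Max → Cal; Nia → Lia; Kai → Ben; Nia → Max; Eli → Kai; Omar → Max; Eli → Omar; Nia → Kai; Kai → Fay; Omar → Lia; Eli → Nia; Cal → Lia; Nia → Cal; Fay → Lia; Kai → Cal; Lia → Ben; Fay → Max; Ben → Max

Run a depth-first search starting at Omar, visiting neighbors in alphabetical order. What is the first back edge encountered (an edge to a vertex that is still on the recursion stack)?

Cal→Lia

DFS from Omar (visiting neighbors in alphabetical order); mark gray on enter, black on exit:
Omar gray
  Lia gray
    Ben gray
      Max gray
        Cal gray
          Cal→Lia: Lia is gray → back edge
First back edge: Cal → Lia.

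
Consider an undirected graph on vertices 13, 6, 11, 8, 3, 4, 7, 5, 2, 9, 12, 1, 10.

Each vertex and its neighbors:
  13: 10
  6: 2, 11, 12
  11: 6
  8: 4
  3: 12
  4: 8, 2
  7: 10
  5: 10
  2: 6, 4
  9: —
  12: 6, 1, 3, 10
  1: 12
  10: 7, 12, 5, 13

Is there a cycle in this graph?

DFS, tracking each vertex's parent; an edge to a visited non-parent vertex closes a cycle.
Start from 5:
visit 5 (parent –)
  visit 10 (parent 5)
    visit 7 (parent 10)
      7–10: parent, skip
    visit 12 (parent 10)
      visit 6 (parent 12)
        visit 2 (parent 6)
          2–6: parent, skip
          visit 4 (parent 2)
            visit 8 (parent 4)
              8–4: parent, skip
            4–2: parent, skip
        visit 11 (parent 6)
          11–6: parent, skip
        6–12: parent, skip
      visit 1 (parent 12)
        1–12: parent, skip
      visit 3 (parent 12)
        3–12: parent, skip
      12–10: parent, skip
    10–5: parent, skip
    visit 13 (parent 10)
      13–10: parent, skip
visit 9 (parent –)
No non-parent visited neighbor found — the graph is a forest.

No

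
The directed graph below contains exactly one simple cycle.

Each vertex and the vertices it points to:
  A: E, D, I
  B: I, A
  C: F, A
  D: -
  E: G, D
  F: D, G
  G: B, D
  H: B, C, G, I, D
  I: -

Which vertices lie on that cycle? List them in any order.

A, B, E, G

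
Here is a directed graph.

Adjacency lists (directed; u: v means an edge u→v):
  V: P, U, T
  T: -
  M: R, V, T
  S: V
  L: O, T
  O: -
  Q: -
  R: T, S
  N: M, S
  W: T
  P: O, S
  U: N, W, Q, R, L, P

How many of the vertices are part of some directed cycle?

7

A vertex is on a directed cycle iff it belongs to a strongly connected component of size ≥ 2 (or has a self-loop).
The vertices on cycles are {M, N, P, R, S, U, V} — 7 in total.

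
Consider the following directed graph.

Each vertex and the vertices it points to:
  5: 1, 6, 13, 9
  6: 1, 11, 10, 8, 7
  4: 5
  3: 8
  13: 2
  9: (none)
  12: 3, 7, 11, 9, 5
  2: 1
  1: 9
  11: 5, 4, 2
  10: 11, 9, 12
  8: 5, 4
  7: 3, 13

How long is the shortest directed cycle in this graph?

3

For each vertex v, BFS finds the shortest path from v back to v.
The shortest such closed walk is 6 → 11 → 5 → 6, length 3.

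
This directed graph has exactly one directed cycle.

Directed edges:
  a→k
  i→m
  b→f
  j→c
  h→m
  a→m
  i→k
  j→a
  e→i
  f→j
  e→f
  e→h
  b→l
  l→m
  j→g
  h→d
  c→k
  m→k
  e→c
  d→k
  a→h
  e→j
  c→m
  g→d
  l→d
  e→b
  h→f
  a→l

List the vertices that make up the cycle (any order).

DFS with gray/black marking from j:
j gray
  a gray
    l gray
      d gray
        k gray
        k black
      d black
      m gray
        m→k: k black — skip
      m black
    l black
    a→m: m black — skip
    a→k: k black — skip
    h gray
      f gray
        f→j: j is gray → back edge
Back edge closes the cycle j → a → h → f → j; its vertices are {a, f, h, j}.

a, f, h, j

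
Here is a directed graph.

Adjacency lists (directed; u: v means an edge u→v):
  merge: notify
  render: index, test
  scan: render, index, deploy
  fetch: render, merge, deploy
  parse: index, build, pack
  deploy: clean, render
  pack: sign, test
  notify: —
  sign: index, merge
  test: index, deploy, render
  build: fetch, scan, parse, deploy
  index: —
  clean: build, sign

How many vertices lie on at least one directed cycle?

A vertex is on a directed cycle iff it belongs to a strongly connected component of size ≥ 2 (or has a self-loop).
The vertices on cycles are {pack, scan, test, build, clean, fetch, parse, deploy, render} — 9 in total.

9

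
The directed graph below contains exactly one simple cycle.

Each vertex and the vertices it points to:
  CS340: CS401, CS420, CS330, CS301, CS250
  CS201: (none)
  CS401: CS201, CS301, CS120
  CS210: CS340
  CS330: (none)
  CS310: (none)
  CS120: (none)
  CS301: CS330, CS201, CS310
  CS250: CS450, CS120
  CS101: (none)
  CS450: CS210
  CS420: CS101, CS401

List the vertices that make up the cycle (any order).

DFS with gray/black marking from CS340:
CS340 gray
  CS401 gray
    CS201 gray
    CS201 black
    CS301 gray
      CS330 gray
      CS330 black
      CS301→CS201: CS201 black — skip
      CS310 gray
      CS310 black
    CS301 black
    CS120 gray
    CS120 black
  CS401 black
  CS420 gray
    CS101 gray
    CS101 black
    CS420→CS401: CS401 black — skip
  CS420 black
  CS340→CS330: CS330 black — skip
  CS340→CS301: CS301 black — skip
  CS250 gray
    CS450 gray
      CS210 gray
        CS210→CS340: CS340 is gray → back edge
Back edge closes the cycle CS340 → CS250 → CS450 → CS210 → CS340; its vertices are {CS210, CS250, CS340, CS450}.

CS210, CS250, CS340, CS450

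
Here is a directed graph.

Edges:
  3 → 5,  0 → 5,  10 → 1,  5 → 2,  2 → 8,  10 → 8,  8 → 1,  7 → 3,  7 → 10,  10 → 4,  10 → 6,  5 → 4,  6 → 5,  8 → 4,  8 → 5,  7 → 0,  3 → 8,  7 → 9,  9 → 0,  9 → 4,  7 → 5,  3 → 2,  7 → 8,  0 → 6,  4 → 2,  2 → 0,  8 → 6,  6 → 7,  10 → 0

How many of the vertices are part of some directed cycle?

A vertex is on a directed cycle iff it belongs to a strongly connected component of size ≥ 2 (or has a self-loop).
The vertices on cycles are {0, 2, 3, 4, 5, 6, 7, 8, 9, 10} — 10 in total.

10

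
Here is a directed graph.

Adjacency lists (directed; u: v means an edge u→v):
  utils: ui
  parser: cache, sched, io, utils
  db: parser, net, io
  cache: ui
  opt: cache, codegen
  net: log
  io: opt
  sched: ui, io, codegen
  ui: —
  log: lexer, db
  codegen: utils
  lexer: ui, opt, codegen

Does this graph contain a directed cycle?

DFS with white/gray/black marking, starting from utils:
utils gray
  ui gray
  ui black
utils black
parser gray
  cache gray
    cache→ui: ui black — skip
  cache black
  sched gray
    sched→ui: ui black — skip
    io gray
      opt gray
        opt→cache: cache black — skip
        codegen gray
          codegen→utils: utils black — skip
        codegen black
      opt black
    io black
    sched→codegen: codegen black — skip
  sched black
  parser→io: io black — skip
  parser→utils: utils black — skip
parser black
db gray
  db→parser: parser black — skip
  net gray
    log gray
      lexer gray
        lexer→ui: ui black — skip
        lexer→opt: opt black — skip
        lexer→codegen: codegen black — skip
      lexer black
      log→db: db is gray → back edge
Back edge found, so a cycle exists: db → net → log → db.

Yes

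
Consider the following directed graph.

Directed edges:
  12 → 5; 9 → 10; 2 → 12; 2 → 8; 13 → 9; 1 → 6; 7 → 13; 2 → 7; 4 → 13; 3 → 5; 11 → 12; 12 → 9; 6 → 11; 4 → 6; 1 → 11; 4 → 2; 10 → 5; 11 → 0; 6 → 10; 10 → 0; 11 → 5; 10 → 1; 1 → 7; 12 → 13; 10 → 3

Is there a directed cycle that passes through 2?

No

2 lies on a cycle iff there is a path from 2 back to itself.
Exploring from 2, it never reaches itself; equivalently, its strongly connected component is a singleton.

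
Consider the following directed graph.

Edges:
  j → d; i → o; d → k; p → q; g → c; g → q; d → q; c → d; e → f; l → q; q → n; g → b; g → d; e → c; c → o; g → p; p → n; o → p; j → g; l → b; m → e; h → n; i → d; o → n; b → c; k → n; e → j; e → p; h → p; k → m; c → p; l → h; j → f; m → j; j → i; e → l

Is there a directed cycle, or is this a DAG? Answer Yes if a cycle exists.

Yes

DFS with white/gray/black marking, starting from n:
n gray
n black
b gray
  c gray
    d gray
      k gray
        k→n: n black — skip
        m gray
          e gray
            e→c: c is gray → back edge
Back edge found, so a cycle exists: c → d → k → m → e → c.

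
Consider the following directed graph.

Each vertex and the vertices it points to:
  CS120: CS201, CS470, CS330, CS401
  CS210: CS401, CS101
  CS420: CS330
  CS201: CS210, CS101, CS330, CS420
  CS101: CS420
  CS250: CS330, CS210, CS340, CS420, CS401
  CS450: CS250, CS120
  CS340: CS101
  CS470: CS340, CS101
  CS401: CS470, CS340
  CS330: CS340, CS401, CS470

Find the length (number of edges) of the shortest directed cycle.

For each vertex v, BFS finds the shortest path from v back to v.
The shortest such closed walk is CS101 → CS420 → CS330 → CS470 → CS101, length 4.

4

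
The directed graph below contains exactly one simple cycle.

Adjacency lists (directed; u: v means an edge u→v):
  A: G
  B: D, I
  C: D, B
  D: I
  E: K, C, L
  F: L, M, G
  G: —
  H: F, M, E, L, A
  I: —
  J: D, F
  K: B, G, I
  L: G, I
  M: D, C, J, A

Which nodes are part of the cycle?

DFS with gray/black marking from F:
F gray
  L gray
    G gray
    G black
    I gray
    I black
  L black
  M gray
    D gray
      D→I: I black — skip
    D black
    C gray
      C→D: D black — skip
      B gray
        B→D: D black — skip
        B→I: I black — skip
      B black
    C black
    J gray
      J→D: D black — skip
      J→F: F is gray → back edge
Back edge closes the cycle F → M → J → F; its vertices are {F, J, M}.

F, J, M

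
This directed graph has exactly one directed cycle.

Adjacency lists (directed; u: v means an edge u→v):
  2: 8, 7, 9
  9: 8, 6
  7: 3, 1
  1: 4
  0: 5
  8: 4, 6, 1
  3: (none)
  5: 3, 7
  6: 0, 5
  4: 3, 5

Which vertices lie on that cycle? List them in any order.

1, 4, 5, 7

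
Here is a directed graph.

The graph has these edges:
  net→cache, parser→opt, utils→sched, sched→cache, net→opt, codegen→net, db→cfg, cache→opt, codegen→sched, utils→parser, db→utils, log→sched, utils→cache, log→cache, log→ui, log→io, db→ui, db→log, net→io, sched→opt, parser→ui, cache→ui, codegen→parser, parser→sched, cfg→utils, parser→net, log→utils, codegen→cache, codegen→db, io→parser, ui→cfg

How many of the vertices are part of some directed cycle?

8

A vertex is on a directed cycle iff it belongs to a strongly connected component of size ≥ 2 (or has a self-loop).
The vertices on cycles are {io, ui, cfg, net, cache, sched, utils, parser} — 8 in total.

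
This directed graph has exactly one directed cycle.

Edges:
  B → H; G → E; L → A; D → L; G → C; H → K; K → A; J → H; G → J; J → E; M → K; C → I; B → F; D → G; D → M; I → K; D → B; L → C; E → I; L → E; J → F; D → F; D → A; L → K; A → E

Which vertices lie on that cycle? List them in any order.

A, E, I, K

DFS with gray/black marking from A:
A gray
  E gray
    I gray
      K gray
        K→A: A is gray → back edge
Back edge closes the cycle A → E → I → K → A; its vertices are {A, E, I, K}.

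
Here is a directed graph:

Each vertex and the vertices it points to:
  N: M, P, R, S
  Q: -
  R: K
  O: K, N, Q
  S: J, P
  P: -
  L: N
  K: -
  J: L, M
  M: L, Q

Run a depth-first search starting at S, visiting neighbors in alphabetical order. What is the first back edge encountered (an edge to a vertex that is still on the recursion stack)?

DFS from S (visiting neighbors in alphabetical order); mark gray on enter, black on exit:
S gray
  J gray
    L gray
      N gray
        M gray
          M→L: L is gray → back edge
First back edge: M → L.

M→L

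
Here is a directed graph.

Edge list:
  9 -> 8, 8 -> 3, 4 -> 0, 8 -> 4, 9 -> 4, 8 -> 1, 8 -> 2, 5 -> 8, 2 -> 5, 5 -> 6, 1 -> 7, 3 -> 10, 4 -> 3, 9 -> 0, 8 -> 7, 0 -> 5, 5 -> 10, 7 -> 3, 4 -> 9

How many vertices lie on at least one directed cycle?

6

A vertex is on a directed cycle iff it belongs to a strongly connected component of size ≥ 2 (or has a self-loop).
The vertices on cycles are {0, 2, 4, 5, 8, 9} — 6 in total.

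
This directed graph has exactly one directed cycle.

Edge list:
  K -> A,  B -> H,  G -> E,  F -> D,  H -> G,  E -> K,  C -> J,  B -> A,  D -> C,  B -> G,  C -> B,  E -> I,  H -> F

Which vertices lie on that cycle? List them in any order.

B, C, D, F, H

DFS with gray/black marking from D:
D gray
  C gray
    B gray
      G gray
        E gray
          I gray
          I black
          K gray
            A gray
            A black
          K black
        E black
      G black
      B→A: A black — skip
      H gray
        H→G: G black — skip
        F gray
          F→D: D is gray → back edge
Back edge closes the cycle D → C → B → H → F → D; its vertices are {B, C, D, F, H}.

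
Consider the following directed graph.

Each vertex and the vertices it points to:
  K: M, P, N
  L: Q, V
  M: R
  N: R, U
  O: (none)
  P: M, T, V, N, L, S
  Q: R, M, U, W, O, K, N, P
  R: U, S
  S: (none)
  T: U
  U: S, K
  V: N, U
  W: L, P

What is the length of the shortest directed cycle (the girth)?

For each vertex v, BFS finds the shortest path from v back to v.
The shortest such closed walk is Q → P → L → Q, length 3.

3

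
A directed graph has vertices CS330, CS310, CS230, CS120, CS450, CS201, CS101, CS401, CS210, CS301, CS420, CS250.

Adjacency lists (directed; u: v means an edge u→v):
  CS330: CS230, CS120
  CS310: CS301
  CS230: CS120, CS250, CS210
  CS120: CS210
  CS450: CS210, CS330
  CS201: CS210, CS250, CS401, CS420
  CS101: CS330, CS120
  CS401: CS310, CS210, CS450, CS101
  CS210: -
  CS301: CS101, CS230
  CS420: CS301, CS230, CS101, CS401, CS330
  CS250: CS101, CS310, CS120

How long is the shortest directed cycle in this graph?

4

For each vertex v, BFS finds the shortest path from v back to v.
The shortest such closed walk is CS250 → CS310 → CS301 → CS230 → CS250, length 4.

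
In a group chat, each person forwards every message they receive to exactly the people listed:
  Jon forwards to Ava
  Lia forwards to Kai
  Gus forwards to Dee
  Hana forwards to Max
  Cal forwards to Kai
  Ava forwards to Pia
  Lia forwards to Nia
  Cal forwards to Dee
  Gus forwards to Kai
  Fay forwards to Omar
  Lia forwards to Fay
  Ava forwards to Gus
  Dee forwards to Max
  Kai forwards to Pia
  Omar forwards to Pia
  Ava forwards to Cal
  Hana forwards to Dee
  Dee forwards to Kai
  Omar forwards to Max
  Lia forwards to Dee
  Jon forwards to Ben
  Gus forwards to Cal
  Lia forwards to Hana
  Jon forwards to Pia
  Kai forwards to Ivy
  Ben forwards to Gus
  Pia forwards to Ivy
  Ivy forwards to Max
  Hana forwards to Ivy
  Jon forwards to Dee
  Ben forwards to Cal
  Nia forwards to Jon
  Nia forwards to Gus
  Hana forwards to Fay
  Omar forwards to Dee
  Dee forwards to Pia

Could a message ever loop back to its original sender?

No

DFS with white/gray/black marking, starting from Gus:
Gus gray
  Cal gray
    Kai gray
      Pia gray
        Ivy gray
          Max gray
          Max black
        Ivy black
      Pia black
      Kai→Ivy: Ivy black — skip
    Kai black
    Dee gray
      Dee→Kai: Kai black — skip
      Dee→Max: Max black — skip
      Dee→Pia: Pia black — skip
    Dee black
  Cal black
  Gus→Kai: Kai black — skip
  Gus→Dee: Dee black — skip
Gus black
Fay gray
  Omar gray
    Omar→Max: Max black — skip
    Omar→Dee: Dee black — skip
    Omar→Pia: Pia black — skip
  Omar black
Fay black
Ben gray
  Ben→Gus: Gus black — skip
  Ben→Cal: Cal black — skip
Ben black
Hana gray
  Hana→Fay: Fay black — skip
  Hana→Dee: Dee black — skip
  Hana→Ivy: Ivy black — skip
  Hana→Max: Max black — skip
Hana black
Lia gray
  Lia→Hana: Hana black — skip
  Lia→Dee: Dee black — skip
  Lia→Fay: Fay black — skip
  Lia→Kai: Kai black — skip
  Nia gray
    Jon gray
      Ava gray
        Ava→Pia: Pia black — skip
        Ava→Gus: Gus black — skip
        Ava→Cal: Cal black — skip
      Ava black
      Jon→Pia: Pia black — skip
      Jon→Ben: Ben black — skip
      Jon→Dee: Dee black — skip
    Jon black
    Nia→Gus: Gus black — skip
  Nia black
Lia black
Every edge goes to a white or black vertex — no back edge, so the graph is acyclic.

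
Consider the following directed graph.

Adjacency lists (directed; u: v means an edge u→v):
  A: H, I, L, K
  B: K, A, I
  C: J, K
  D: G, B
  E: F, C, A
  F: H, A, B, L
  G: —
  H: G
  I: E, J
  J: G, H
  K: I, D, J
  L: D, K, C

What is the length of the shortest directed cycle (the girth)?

3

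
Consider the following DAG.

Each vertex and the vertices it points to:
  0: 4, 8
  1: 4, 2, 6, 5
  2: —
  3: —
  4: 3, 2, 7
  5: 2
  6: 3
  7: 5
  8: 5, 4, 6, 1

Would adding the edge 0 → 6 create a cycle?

No

Adding 0→6 creates a cycle iff 6 can already reach 0.
Explore from 6: no path reaches 0. The graph stays acyclic.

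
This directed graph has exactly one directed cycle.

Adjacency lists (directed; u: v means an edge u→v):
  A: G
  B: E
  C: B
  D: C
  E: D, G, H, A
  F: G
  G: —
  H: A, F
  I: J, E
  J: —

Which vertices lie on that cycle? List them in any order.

B, C, D, E

DFS with gray/black marking from E:
E gray
  D gray
    C gray
      B gray
        B→E: E is gray → back edge
Back edge closes the cycle E → D → C → B → E; its vertices are {B, C, D, E}.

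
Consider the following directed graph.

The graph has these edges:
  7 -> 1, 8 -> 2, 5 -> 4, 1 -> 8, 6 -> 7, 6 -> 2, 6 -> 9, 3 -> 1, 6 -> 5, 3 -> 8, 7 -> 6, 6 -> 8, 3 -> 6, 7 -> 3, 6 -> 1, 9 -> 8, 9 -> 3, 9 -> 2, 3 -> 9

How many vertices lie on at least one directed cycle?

A vertex is on a directed cycle iff it belongs to a strongly connected component of size ≥ 2 (or has a self-loop).
The vertices on cycles are {3, 6, 7, 9} — 4 in total.

4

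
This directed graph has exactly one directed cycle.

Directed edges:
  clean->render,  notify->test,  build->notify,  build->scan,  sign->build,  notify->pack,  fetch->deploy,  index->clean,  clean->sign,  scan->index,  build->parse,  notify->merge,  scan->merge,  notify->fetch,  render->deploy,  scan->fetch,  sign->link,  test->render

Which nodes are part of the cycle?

DFS with gray/black marking from sign:
sign gray
  build gray
    scan gray
      fetch gray
        deploy gray
        deploy black
      fetch black
      index gray
        clean gray
          clean→sign: sign is gray → back edge
Back edge closes the cycle sign → build → scan → index → clean → sign; its vertices are {scan, sign, build, clean, index}.

scan, sign, build, clean, index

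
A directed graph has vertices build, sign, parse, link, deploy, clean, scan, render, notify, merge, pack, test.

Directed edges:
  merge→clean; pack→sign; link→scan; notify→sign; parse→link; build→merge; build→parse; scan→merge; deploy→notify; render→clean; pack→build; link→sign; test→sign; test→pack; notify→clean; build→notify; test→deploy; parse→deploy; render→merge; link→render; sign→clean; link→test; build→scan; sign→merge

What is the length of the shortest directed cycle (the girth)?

For each vertex v, BFS finds the shortest path from v back to v.
The shortest such closed walk is build → parse → link → test → pack → build, length 5.

5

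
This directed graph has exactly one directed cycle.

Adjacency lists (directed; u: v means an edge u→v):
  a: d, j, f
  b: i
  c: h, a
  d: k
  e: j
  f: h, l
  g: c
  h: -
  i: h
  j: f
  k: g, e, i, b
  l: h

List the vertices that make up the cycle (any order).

a, c, d, g, k

DFS with gray/black marking from k:
k gray
  g gray
    c gray
      h gray
      h black
      a gray
        d gray
          d→k: k is gray → back edge
Back edge closes the cycle k → g → c → a → d → k; its vertices are {a, c, d, g, k}.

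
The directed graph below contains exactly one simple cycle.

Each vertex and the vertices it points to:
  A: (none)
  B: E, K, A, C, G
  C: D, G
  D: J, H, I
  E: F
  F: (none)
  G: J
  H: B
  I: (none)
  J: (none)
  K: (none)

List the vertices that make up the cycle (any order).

B, C, D, H

DFS with gray/black marking from B:
B gray
  E gray
    F gray
    F black
  E black
  K gray
  K black
  A gray
  A black
  C gray
    D gray
      J gray
      J black
      H gray
        H→B: B is gray → back edge
Back edge closes the cycle B → C → D → H → B; its vertices are {B, C, D, H}.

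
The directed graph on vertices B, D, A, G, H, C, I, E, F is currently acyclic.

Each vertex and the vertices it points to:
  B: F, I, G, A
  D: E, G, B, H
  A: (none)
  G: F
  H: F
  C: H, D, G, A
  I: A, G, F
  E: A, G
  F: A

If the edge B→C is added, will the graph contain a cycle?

Yes

Adding B→C creates a cycle iff C can already reach B.
Path from C: C → D → B.
So C → … → B → C is a cycle.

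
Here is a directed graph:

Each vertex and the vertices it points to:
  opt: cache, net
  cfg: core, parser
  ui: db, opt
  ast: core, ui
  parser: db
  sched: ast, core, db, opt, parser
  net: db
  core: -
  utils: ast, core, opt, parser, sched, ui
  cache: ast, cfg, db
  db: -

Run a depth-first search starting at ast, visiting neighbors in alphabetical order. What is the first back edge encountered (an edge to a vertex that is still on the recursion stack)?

DFS from ast (visiting neighbors in alphabetical order); mark gray on enter, black on exit:
ast gray
  core gray
  core black
  ui gray
    db gray
    db black
    opt gray
      cache gray
        cache→ast: ast is gray → back edge
First back edge: cache → ast.

cache→ast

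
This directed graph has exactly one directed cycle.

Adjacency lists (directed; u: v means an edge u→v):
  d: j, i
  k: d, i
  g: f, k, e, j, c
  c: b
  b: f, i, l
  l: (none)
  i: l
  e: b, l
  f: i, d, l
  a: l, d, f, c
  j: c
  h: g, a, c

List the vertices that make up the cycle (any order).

b, c, d, f, j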